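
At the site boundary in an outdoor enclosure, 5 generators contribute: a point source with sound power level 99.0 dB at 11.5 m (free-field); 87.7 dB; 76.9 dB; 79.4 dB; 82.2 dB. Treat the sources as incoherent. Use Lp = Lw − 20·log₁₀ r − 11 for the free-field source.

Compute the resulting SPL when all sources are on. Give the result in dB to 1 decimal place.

89.5 dB

Source at 11.5 m: Lp = 99.0 − 20·log₁₀(11.5) − 11 = 66.8 dB.
Converting to relative power and adding: 10^(66.8/10) + 10^(87.7/10) + 10^(76.9/10) + 10^(79.4/10) + 10^(82.2/10) = 8.957e+08.
L_total = 10·log₁₀(8.957e+08) = 89.5 dB.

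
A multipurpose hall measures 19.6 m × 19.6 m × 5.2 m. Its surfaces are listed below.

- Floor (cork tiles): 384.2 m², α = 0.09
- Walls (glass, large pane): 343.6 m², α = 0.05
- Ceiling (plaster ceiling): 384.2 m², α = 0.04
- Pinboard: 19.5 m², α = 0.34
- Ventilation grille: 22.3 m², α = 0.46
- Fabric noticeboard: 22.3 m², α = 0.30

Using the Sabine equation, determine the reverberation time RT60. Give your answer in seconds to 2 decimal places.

3.55 sec

Total absorption A = 384.2·0.09 + 343.6·0.05 + 384.2·0.04 + 19.5·0.34 + 22.3·0.46 + 22.3·0.30
  = 34.578 + 17.180 + 15.368 + 6.630 + 10.258 + 6.690 = 90.704 m² sabins.
V = 19.6·19.6·5.2 = 1997.632 m³.
RT60 = 0.161 · V / A = 0.161 × 1997.632 / 90.704 = 3.55 s.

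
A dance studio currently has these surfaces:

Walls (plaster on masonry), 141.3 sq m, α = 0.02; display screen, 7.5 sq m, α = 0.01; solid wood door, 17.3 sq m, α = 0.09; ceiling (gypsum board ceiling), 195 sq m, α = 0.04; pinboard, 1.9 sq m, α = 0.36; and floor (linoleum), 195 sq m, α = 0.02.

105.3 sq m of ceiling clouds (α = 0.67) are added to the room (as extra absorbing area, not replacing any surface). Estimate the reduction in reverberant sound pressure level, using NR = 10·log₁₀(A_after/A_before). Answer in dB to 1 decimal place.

Total absorption A_before = 141.3×0.02 + 7.5×0.01 + 17.3×0.09 + 195×0.04 + 1.9×0.36 + 195×0.02
  = 2.826 + 0.075 + 1.557 + 7.800 + 0.684 + 3.900 = 16.842 sq m sabins.
Treatment contributes 105.3·0.67 = 70.551 sabins.
A_after = 16.842 + 70.551 = 87.393 sabins.
Reduction = 10 log₁₀(A_after/A_before) = 10 log₁₀(5.1890) = 7.2 dB.

7.2 dB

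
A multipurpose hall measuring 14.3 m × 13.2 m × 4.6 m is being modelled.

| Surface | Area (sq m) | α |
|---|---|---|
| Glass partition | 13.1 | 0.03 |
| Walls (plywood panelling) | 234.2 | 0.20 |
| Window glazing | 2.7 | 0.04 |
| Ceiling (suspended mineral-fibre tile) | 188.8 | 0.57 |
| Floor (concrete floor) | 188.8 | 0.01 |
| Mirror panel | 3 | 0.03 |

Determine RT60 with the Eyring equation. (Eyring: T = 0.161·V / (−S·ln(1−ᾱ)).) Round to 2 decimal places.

S = Σ Sᵢ = 630.6 sq m.
Σ(Sᵢαᵢ) = 13.1×0.03 + 234.2×0.20 + 2.7×0.04 + 188.8×0.57 + 188.8×0.01 + 3×0.03 = 156.935.
ᾱ = 156.935 / 630.6 = 0.2489.
−S·ln(1−ᾱ) = −630.6 × ln(1 − 0.2489) = 180.488.
V = 14.3 × 13.2 × 4.6 = 868.296 m³.
RT60 = 0.161 × 868.296 / 180.488 = 0.77 s.

0.77 sec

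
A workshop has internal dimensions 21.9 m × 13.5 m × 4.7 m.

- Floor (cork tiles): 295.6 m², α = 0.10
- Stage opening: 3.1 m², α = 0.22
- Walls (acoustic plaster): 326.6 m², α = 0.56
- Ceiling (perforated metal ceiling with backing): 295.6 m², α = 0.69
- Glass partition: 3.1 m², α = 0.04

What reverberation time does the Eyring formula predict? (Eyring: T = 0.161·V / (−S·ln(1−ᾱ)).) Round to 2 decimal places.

S = Σ Sᵢ = 924.0 m².
Absorption A = 295.6×0.10 + 3.1×0.22 + 326.6×0.56 + 295.6×0.69 + 3.1×0.04 = 417.226 sabins.
Mean coefficient ᾱ = A/S = 0.4515.
Eyring denominator: −S ln(1−ᾱ) = 554.925.
V = 21.9 × 13.5 × 4.7 = 1389.555 m³.
T = 0.161·V/[−S·ln(1−ᾱ)] = 0.161·1389.555/554.925 = 0.40 s.

0.40 s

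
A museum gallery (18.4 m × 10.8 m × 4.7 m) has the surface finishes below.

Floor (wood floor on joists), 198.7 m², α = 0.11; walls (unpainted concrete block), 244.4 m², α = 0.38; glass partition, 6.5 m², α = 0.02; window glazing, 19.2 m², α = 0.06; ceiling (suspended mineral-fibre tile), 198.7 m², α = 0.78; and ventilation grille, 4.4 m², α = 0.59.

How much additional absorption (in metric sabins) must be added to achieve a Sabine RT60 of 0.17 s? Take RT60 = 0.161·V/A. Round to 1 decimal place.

610.9 sabins

Summing Sᵢαᵢ: 21.857 + 92.872 + 0.130 + 1.152 + 154.986 + 2.596 → A₁ = 273.593 sabins.
Target A₂ = 0.161·933.984/0.17 = 884.538 sabins (V = 933.984 m³).
ΔA = A₂ − A₁ = 884.538 − 273.593 = 610.9 sabins.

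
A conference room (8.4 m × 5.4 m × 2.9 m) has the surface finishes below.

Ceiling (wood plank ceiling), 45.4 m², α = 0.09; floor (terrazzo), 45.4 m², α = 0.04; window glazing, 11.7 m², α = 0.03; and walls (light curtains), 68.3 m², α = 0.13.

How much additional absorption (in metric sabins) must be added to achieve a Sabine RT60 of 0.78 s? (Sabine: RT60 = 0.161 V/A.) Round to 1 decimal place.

A₁ = Σ Sᵢαᵢ = 45.4×0.09 + 45.4×0.04 + 11.7×0.03 + 68.3×0.13 = 15.132 sabins.
For T = 0.78 s, need A₂ = 0.161·V/T = 0.161·131.544/0.78 = 27.152 sabins.
Shortfall: 27.152 − 15.132 = 12.0 sabins.

12.0 sabins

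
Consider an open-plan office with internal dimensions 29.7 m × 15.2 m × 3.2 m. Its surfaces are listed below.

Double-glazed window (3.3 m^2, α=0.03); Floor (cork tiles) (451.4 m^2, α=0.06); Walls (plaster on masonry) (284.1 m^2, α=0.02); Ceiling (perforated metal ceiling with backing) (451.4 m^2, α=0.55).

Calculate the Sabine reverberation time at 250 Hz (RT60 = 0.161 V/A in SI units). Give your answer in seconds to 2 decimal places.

0.83 s

Total absorption A = 3.3×0.03 + 451.4×0.06 + 284.1×0.02 + 451.4×0.55
  = 0.099 + 27.084 + 5.682 + 248.270 = 281.135 m^2 sabins.
Volume V = 29.7 × 15.2 × 3.2 = 1444.608 m³.
Sabine: RT60 = 0.161 × 1444.608 / 281.135 = 0.83 s.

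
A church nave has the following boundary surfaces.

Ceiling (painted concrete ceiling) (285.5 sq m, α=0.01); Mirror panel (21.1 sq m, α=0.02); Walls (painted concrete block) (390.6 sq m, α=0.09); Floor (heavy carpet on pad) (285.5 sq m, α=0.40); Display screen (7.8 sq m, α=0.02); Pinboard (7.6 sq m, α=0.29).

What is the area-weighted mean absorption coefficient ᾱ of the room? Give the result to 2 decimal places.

Total surface area S = 998.1 sq m.
Weighted sum Σ Sα = 154.991.
ᾱ = A/S = 0.16.

0.16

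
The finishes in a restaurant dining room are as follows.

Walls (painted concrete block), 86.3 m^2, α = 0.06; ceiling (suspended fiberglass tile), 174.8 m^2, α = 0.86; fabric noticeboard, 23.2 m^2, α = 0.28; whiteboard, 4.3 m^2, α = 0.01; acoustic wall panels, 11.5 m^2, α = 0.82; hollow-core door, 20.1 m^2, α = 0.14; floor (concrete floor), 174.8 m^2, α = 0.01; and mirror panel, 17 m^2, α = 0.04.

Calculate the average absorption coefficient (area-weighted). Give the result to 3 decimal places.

Total surface area S = 512.0 m^2.
Σ(Sᵢαᵢ) = 86.3*0.06 + 174.8*0.86 + 23.2*0.28 + 4.3*0.01 + 11.5*0.82 + 20.1*0.14 + 174.8*0.01 + 17*0.04 = 176.717.
ᾱ = 176.717 / 512.0 = 0.345.

0.345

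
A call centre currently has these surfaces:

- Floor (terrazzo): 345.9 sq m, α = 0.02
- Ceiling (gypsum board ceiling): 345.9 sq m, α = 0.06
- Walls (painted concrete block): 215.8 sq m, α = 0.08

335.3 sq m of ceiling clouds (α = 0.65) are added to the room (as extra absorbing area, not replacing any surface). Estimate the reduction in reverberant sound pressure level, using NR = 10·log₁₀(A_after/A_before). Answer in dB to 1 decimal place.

7.7 dB

Summing Sᵢαᵢ: 6.918 + 20.754 + 17.264 → A_before = 44.936 sabins.
Treatment contributes 335.3·0.65 = 217.945 sabins.
A_after = 44.936 + 217.945 = 262.881 sabins.
NR = 10·log₁₀(262.881/44.936) = 7.7 dB.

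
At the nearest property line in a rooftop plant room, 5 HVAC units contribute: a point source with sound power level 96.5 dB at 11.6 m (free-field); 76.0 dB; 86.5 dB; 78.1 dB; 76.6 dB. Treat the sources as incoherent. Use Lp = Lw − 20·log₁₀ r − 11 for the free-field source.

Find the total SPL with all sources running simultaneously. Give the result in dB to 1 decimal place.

87.8 dB

Source at 11.6 m: Lp = 96.5 − 20·log₁₀(11.6) − 11 = 64.2 dB.
Sum in the linear (power) domain: Σ 10^(Lᵢ/10) = 10^(64.2/10) + 10^(76.0/10) + 10^(86.5/10) + 10^(78.1/10) + 10^(76.6/10) = 5.994e+08.
L_total = 10·log₁₀(5.994e+08) = 87.8 dB.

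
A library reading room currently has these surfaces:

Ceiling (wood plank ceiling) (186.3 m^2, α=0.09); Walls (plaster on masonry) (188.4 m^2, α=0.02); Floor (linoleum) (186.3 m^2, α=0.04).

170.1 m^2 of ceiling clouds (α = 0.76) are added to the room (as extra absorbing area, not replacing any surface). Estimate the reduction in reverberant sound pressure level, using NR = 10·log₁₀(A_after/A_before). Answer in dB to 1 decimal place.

Summing Sᵢαᵢ: 16.767 + 3.768 + 7.452 → A_before = 27.987 sabins.
Treatment contributes 170.1·0.76 = 129.276 sabins.
New total A_after = 157.263 sabins.
NR = 10·log₁₀(157.263/27.987) = 7.5 dB.

7.5 dB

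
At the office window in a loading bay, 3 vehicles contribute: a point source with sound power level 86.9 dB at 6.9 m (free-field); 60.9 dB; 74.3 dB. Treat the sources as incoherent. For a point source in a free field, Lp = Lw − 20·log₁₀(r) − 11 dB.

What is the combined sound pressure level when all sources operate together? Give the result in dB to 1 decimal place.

Source at 6.9 m: Lp = 86.9 − 20·log₁₀(6.9) − 11 = 59.1 dB.
Σ 10^(Lᵢ/10) = 2.896e+07.
Back to dB: 10·log₁₀ Σ = 74.6 dB.

74.6 dB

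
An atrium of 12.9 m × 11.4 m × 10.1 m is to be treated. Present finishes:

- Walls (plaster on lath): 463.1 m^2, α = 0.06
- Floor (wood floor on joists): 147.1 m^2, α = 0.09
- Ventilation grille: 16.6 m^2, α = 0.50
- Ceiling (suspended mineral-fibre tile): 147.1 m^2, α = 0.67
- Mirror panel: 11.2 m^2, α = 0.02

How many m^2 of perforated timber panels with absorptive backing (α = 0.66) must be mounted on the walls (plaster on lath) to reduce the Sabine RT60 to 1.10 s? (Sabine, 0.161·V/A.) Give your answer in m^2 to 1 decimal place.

Equivalent absorption area: A₁ = 463.1*0.06 + 147.1*0.09 + 16.6*0.50 + 147.1*0.67 + 11.2*0.02 = 148.106 m^2.
V = 1485.306 m³. Target absorption A₂ = 0.161 × 1485.306 / 1.10 = 217.395 sabins.
ΔA needed = 217.395 − 148.106 = 69.289 sabins.
Net gain per m^2: Δα = 0.66 − 0.06 = 0.60.
Panel area = 69.289 / 0.60 = 115.5 m^2.

115.5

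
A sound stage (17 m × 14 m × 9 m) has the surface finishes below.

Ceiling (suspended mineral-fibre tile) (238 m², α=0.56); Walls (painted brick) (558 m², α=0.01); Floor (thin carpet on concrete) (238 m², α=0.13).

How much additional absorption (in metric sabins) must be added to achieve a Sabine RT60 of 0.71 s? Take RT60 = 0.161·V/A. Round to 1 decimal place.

A₁ = Σ Sᵢαᵢ = 238*0.56 + 558*0.01 + 238*0.13 = 169.800 sabins.
V = 2142 m³. Required absorption A₂ = 0.161 × 2142 / 0.71 = 485.721 sabins.
Additional absorption ΔA = 485.721 − 169.800 = 315.9 sabins.

315.9 sabins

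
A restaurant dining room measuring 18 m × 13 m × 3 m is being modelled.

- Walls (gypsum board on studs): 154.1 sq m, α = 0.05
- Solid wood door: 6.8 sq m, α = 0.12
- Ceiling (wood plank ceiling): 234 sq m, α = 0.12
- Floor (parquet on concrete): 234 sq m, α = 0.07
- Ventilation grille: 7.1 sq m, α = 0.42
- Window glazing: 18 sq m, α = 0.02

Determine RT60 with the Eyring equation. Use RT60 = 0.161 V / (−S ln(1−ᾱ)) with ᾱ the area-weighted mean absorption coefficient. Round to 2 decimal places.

1.92 seconds

S = Σ Sᵢ = 654.0 sq m.
Absorption A = 154.1·0.05 + 6.8·0.12 + 234·0.12 + 234·0.07 + 7.1·0.42 + 18·0.02 = 56.323 sabins.
ᾱ = 56.323 / 654.0 = 0.0861.
−S·ln(1−ᾱ) = −654.0 × ln(1 − 0.0861) = 58.882.
V = 18 × 13 × 3 = 702 m³.
T = 0.161·V/[−S·ln(1−ᾱ)] = 0.161·702/58.882 = 1.92 s.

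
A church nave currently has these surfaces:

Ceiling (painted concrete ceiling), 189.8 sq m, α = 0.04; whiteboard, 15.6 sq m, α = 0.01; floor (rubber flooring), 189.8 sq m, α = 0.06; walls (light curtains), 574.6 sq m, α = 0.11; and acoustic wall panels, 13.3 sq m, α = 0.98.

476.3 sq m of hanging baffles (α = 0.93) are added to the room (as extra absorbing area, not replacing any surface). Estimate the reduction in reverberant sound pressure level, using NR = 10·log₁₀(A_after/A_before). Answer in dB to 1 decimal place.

Summing Sᵢαᵢ: 7.592 + 0.156 + 11.388 + 63.206 + 13.034 → A_before = 95.376 sabins.
Treatment contributes 476.3·0.93 = 442.959 sabins.
A_after = 95.376 + 442.959 = 538.335 sabins.
Reduction = 10 log₁₀(A_after/A_before) = 10 log₁₀(5.6443) = 7.5 dB.

7.5 dB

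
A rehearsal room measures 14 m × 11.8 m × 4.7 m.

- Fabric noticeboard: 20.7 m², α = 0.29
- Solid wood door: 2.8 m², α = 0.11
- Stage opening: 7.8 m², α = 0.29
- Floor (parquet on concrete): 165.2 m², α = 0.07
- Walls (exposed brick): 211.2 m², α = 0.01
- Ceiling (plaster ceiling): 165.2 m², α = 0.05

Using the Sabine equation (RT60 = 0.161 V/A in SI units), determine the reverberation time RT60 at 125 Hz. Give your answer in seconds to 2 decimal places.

4.10 s

A = Σ Sᵢαᵢ = 20.7×0.29 + 2.8×0.11 + 7.8×0.29 + 165.2×0.07 + 211.2×0.01 + 165.2×0.05 = 30.509 sabins.
V = 14·11.8·4.7 = 776.44 m³.
Sabine: RT60 = 0.161 × 776.44 / 30.509 = 4.10 s.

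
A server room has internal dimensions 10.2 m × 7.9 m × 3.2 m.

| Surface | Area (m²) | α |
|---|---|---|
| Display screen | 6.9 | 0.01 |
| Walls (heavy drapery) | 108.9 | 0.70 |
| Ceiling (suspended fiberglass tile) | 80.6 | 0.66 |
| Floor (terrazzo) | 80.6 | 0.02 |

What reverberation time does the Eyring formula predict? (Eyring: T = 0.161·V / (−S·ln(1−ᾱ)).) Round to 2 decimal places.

0.23 s

Total surface area S = 6.9 + 108.9 + 80.6 + 80.6 = 277.0 m².
Absorption A = 6.9×0.01 + 108.9×0.70 + 80.6×0.66 + 80.6×0.02 = 131.107 sabins.
ᾱ = 131.107 / 277.0 = 0.4733.
Eyring denominator: −S ln(1−ᾱ) = 177.591.
V = 10.2 × 7.9 × 3.2 = 257.856 m³.
RT60 = 0.161 × 257.856 / 177.591 = 0.23 s.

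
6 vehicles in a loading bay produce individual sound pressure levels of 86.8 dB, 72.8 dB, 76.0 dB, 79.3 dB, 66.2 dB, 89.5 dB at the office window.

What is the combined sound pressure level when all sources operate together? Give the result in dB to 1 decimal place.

Σ 10^(Lᵢ/10) = 1.518e+09.
Combined level = 10 log₁₀(1.518e+09) = 91.8 dB.

91.8 dB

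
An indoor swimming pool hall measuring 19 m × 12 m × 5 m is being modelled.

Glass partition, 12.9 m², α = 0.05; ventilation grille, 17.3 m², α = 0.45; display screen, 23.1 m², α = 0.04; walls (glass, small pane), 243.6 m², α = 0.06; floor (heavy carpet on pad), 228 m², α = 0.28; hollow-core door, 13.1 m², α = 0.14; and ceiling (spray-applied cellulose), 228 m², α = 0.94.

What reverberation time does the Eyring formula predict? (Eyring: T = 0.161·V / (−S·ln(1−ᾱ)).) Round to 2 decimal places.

Total surface area S = 12.9 + 17.3 + 23.1 + 243.6 + 228 + 13.1 + 228 = 766.0 m².
Absorption A = 12.9×0.05 + 17.3×0.45 + 23.1×0.04 + 243.6×0.06 + 228×0.28 + 13.1×0.14 + 228×0.94 = 303.964 sabins.
Mean coefficient ᾱ = A/S = 0.3968.
Eyring denominator: −S ln(1−ᾱ) = 387.218.
V = 19 × 12 × 5 = 1140 m³.
RT60 = 0.161 × 1140 / 387.218 = 0.47 s.

0.47 seconds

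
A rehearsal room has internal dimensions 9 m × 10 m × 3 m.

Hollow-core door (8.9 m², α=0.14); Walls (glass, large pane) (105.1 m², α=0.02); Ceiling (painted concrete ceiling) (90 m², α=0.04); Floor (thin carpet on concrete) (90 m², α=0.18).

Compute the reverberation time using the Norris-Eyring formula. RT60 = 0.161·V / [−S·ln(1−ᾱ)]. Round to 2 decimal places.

Total surface area S = 8.9 + 105.1 + 90 + 90 = 294.0 m².
Absorption A = 8.9×0.14 + 105.1×0.02 + 90×0.04 + 90×0.18 = 23.148 sabins.
Mean coefficient ᾱ = A/S = 0.0787.
Eyring denominator: −S ln(1−ᾱ) = 24.099.
V = 9 × 10 × 3 = 270 m³.
RT60 = 0.161 × 270 / 24.099 = 1.80 s.

1.80 s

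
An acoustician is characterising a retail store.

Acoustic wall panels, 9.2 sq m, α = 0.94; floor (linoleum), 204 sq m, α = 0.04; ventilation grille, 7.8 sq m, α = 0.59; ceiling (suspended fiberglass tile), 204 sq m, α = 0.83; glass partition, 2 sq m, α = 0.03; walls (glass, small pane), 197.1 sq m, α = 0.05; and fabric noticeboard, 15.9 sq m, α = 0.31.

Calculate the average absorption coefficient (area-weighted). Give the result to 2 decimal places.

0.32

Total surface area S = 640.0 sq m.
Weighted sum Σ Sα = 205.574.
ᾱ = 205.574 / 640.0 = 0.32.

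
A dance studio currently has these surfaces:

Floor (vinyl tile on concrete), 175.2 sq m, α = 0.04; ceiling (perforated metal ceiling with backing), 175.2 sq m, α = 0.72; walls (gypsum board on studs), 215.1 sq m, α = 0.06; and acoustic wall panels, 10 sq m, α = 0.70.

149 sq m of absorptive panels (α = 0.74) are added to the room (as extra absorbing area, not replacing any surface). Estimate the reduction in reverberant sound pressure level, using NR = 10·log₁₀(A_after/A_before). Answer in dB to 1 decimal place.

Total absorption A_before = 175.2×0.04 + 175.2×0.72 + 215.1×0.06 + 10×0.70
  = 7.008 + 126.144 + 12.906 + 7.000 = 153.058 sq m sabins.
Treatment contributes 149·0.74 = 110.260 sabins.
New total A_after = 263.318 sabins.
NR = 10·log₁₀(263.318/153.058) = 2.4 dB.

2.4 dB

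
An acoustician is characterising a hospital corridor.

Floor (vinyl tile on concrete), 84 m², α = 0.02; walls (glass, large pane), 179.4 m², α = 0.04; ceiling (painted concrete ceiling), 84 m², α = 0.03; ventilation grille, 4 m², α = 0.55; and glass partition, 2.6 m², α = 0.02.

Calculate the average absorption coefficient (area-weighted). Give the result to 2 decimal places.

0.04

Total surface area S = 354.0 m².
A = 84×0.02 + 179.4×0.04 + 84×0.03 + 4×0.55 + 2.6×0.02 = 13.628 sabins.
ᾱ = 13.628 / 354.0 = 0.04.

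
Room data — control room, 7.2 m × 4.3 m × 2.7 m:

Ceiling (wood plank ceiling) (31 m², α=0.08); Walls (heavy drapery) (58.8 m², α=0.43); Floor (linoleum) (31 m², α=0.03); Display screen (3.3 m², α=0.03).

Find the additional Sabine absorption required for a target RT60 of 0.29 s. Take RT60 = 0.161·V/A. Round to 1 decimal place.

A₁ = Σ Sᵢαᵢ = 31*0.08 + 58.8*0.43 + 31*0.03 + 3.3*0.03 = 28.793 sabins.
Target A₂ = 0.161·83.592/0.29 = 46.408 sabins (V = 83.592 m³).
ΔA = A₂ − A₁ = 46.408 − 28.793 = 17.6 sabins.

17.6 sabins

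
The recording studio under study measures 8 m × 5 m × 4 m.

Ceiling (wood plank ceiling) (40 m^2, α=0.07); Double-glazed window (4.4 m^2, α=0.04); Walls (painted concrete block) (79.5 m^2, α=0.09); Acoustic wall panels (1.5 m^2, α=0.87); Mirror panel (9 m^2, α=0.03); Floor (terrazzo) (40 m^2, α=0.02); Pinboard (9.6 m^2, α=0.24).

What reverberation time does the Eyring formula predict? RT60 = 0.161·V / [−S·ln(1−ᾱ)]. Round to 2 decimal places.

1.67 sec

S = Σ Sᵢ = 184.0 m^2.
Absorption A = 40×0.07 + 4.4×0.04 + 79.5×0.09 + 1.5×0.87 + 9×0.03 + 40×0.02 + 9.6×0.24 = 14.810 sabins.
ᾱ = 14.810 / 184.0 = 0.0805.
−S·ln(1−ᾱ) = −184.0 × ln(1 − 0.0805) = 15.442.
V = 8 × 5 × 4 = 160 m³.
T = 0.161·V/[−S·ln(1−ᾱ)] = 0.161·160/15.442 = 1.67 s.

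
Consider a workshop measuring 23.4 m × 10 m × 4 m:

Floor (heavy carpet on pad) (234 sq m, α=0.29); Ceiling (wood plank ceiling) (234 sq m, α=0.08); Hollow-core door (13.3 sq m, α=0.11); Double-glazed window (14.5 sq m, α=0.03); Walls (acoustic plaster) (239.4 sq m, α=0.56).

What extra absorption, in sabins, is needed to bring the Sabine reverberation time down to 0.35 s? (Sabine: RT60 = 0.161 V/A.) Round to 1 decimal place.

Summing Sᵢαᵢ: 67.860 + 18.720 + 1.463 + 0.435 + 134.064 → A₁ = 222.542 sabins.
For T = 0.35 s, need A₂ = 0.161·V/T = 0.161·936/0.35 = 430.560 sabins.
ΔA = A₂ − A₁ = 430.560 − 222.542 = 208.0 sabins.

208.0 sabins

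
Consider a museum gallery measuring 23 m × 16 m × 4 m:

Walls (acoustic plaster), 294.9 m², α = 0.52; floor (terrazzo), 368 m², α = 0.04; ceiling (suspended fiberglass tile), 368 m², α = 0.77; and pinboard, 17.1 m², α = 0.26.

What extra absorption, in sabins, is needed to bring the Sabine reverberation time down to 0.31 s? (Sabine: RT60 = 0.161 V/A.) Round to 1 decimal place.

308.6 sabins

A₁ = Σ Sᵢαᵢ = 294.9·0.52 + 368·0.04 + 368·0.77 + 17.1·0.26 = 455.874 sabins.
V = 1472 m³. Required absorption A₂ = 0.161 × 1472 / 0.31 = 764.490 sabins.
Additional absorption ΔA = 764.490 − 455.874 = 308.6 sabins.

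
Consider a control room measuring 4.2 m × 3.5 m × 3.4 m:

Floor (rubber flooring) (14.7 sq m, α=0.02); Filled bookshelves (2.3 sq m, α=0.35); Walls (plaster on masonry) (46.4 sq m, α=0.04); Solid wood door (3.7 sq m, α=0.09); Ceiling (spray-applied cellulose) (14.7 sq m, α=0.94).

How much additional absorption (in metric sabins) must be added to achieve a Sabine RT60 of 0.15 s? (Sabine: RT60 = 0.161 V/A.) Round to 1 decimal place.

Summing Sᵢαᵢ: 0.294 + 0.805 + 1.856 + 0.333 + 13.818 → A₁ = 17.106 sabins.
Target A₂ = 0.161·49.98/0.15 = 53.645 sabins (V = 49.98 m³).
Additional absorption ΔA = 53.645 − 17.106 = 36.5 sabins.

36.5 sabins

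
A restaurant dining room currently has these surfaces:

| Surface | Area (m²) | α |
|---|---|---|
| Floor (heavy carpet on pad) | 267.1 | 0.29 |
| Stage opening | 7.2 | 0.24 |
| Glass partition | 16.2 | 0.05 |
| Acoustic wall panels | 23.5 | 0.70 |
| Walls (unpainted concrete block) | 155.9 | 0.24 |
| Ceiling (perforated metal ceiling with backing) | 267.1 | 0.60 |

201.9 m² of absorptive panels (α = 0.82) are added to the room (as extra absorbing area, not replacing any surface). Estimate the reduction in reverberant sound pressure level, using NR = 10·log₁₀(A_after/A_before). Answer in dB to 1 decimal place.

1.9 dB

A_before = Σ Sᵢαᵢ = 267.1*0.29 + 7.2*0.24 + 16.2*0.05 + 23.5*0.70 + 155.9*0.24 + 267.1*0.60 = 294.123 sabins.
Added absorption = 201.9 × 0.82 = 165.558 sabins.
A_after = 294.123 + 165.558 = 459.681 sabins.
Reduction = 10 log₁₀(A_after/A_before) = 10 log₁₀(1.5629) = 1.9 dB.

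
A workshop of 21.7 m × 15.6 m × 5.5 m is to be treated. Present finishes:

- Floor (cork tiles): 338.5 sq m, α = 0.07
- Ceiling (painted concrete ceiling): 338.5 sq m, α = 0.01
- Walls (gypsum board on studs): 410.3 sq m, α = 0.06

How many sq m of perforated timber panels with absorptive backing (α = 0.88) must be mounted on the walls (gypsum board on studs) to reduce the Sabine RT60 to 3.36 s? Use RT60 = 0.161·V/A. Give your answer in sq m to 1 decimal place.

Total absorption A₁ = 338.5×0.07 + 338.5×0.01 + 410.3×0.06
  = 23.695 + 3.385 + 24.618 = 51.698 sq m sabins.
Required A₂ = 0.161·1861.86/3.36 = 89.214 sabins.
Absorption to add: 89.214 − 51.698 = 37.516 sabins.
Each sq m of panel replacing the walls (gypsum board on studs) adds (0.88 − 0.06) = 0.82 sabins.
Panel area = 37.516 / 0.82 = 45.8 sq m.

45.8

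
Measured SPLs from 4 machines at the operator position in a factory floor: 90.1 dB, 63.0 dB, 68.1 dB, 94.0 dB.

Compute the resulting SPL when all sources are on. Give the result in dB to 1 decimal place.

Sum in the linear (power) domain: Σ 10^(Lᵢ/10) = 10^(90.1/10) + 10^(63.0/10) + 10^(68.1/10) + 10^(94.0/10) = 3.544e+09.
Combined level = 10 log₁₀(3.544e+09) = 95.5 dB.

95.5 dB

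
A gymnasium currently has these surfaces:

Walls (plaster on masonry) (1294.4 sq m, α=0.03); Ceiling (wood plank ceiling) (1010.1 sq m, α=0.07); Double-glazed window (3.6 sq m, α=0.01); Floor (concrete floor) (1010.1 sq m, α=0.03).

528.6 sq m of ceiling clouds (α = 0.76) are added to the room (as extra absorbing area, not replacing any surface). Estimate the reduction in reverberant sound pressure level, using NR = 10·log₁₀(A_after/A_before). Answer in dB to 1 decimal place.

5.9 dB

A_before = Σ Sᵢαᵢ = 1294.4×0.03 + 1010.1×0.07 + 3.6×0.01 + 1010.1×0.03 = 139.878 sabins.
Added absorption = 528.6 × 0.76 = 401.736 sabins.
New total A_after = 541.614 sabins.
NR = 10·log₁₀(541.614/139.878) = 5.9 dB.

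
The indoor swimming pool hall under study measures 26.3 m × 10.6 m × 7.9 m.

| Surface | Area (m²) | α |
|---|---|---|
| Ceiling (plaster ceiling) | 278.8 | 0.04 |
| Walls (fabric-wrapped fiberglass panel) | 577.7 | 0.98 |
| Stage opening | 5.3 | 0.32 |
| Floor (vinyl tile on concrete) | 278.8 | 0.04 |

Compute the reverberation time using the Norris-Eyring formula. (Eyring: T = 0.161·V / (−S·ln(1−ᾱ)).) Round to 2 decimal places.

0.43 s

Total surface area S = 278.8 + 577.7 + 5.3 + 278.8 = 1140.6 m².
Σ(Sᵢαᵢ) = 278.8·0.04 + 577.7·0.98 + 5.3·0.32 + 278.8·0.04 = 590.146.
ᾱ = 590.146 / 1140.6 = 0.5174.
−S·ln(1−ᾱ) = −1140.6 × ln(1 − 0.5174) = 831.004.
V = 26.3 × 10.6 × 7.9 = 2202.362 m³.
RT60 = 0.161 × 2202.362 / 831.004 = 0.43 s.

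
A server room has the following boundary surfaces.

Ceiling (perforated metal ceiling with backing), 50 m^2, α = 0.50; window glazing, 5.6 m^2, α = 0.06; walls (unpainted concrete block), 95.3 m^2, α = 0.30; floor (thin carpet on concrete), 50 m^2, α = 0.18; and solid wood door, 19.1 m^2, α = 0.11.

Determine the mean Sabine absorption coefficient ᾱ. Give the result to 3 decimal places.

Total surface area S = 220.0 m^2.
A = 50·0.50 + 5.6·0.06 + 95.3·0.30 + 50·0.18 + 19.1·0.11 = 65.027 sabins.
ᾱ = A/S = 0.296.

0.296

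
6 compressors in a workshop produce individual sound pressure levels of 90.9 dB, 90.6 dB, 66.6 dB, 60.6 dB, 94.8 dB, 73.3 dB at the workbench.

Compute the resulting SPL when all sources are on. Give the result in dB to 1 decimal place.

97.3 dB

Σ 10^(Lᵢ/10) = 5.425e+09.
Back to dB: 10·log₁₀ Σ = 97.3 dB.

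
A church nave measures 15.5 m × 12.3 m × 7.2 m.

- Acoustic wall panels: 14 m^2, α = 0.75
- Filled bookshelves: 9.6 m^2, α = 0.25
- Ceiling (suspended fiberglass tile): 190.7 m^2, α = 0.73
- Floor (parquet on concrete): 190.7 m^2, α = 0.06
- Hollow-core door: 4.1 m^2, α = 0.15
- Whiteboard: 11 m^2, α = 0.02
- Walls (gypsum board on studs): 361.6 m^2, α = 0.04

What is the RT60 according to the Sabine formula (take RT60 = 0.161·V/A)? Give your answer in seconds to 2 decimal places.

Total absorption A = 14*0.75 + 9.6*0.25 + 190.7*0.73 + 190.7*0.06 + 4.1*0.15 + 11*0.02 + 361.6*0.04
  = 10.500 + 2.400 + 139.211 + 11.442 + 0.615 + 0.220 + 14.464 = 178.852 m^2 sabins.
V = 15.5·12.3·7.2 = 1372.68 m³.
T = 0.161 V/A = 0.161·1372.68/178.852 = 1.24 s.

1.24 s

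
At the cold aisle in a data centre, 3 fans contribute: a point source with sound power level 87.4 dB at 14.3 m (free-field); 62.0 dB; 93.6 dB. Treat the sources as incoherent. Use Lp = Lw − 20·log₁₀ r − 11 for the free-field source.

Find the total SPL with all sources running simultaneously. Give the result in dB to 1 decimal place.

93.6 dB

Source at 14.3 m: Lp = 87.4 − 20·log₁₀(14.3) − 11 = 53.3 dB.
Converting to relative power and adding: 10^(53.3/10) + 10^(62.0/10) + 10^(93.6/10) = 2.293e+09.
Back to dB: 10·log₁₀ Σ = 93.6 dB.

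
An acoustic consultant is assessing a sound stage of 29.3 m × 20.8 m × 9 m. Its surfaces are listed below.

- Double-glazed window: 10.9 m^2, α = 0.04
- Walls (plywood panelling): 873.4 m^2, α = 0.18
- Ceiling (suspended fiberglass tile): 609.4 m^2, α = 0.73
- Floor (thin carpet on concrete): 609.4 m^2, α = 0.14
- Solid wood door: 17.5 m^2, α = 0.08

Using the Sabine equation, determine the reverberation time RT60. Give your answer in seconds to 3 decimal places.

1.281 s

Total absorption A = 10.9×0.04 + 873.4×0.18 + 609.4×0.73 + 609.4×0.14 + 17.5×0.08
  = 0.436 + 157.212 + 444.862 + 85.316 + 1.400 = 689.226 m^2 sabins.
Volume V = 29.3 × 20.8 × 9 = 5484.96 m³.
T = 0.161 V/A = 0.161·5484.96/689.226 = 1.281 s.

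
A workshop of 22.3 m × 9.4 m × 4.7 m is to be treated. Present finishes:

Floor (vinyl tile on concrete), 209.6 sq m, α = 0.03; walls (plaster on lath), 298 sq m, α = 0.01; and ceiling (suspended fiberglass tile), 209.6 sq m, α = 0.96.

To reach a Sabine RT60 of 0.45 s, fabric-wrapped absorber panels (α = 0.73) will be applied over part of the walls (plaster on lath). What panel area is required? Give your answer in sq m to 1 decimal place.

A₁ = Σ Sᵢαᵢ = 209.6*0.03 + 298*0.01 + 209.6*0.96 = 210.484 sabins.
V = 985.214 m³. Target absorption A₂ = 0.161 × 985.214 / 0.45 = 352.488 sabins.
ΔA needed = 352.488 − 210.484 = 142.004 sabins.
Each sq m of panel replacing the walls (plaster on lath) adds (0.73 − 0.01) = 0.72 sabins.
Panel area = 142.004 / 0.72 = 197.2 sq m.

197.2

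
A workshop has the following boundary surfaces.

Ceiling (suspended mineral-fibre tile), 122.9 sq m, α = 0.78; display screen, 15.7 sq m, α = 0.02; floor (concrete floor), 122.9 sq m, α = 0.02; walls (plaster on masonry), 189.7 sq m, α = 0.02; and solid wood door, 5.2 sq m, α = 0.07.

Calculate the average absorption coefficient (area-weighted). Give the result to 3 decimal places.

S = Σ Sᵢ = 122.9 + 15.7 + 122.9 + 189.7 + 5.2 = 456.4 sq m.
Σ(Sᵢαᵢ) = 122.9*0.78 + 15.7*0.02 + 122.9*0.02 + 189.7*0.02 + 5.2*0.07 = 102.792.
ᾱ = 102.792 / 456.4 = 0.225.

0.225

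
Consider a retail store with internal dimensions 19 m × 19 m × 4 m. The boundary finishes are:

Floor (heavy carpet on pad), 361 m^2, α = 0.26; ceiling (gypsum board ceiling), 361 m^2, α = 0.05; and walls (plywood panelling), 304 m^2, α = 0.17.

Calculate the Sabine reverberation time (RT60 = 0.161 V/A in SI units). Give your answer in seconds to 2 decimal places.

A = Σ Sᵢαᵢ = 361·0.26 + 361·0.05 + 304·0.17 = 163.590 sabins.
V = 19·19·4 = 1444 m³.
RT60 = 0.161 · V / A = 0.161 × 1444 / 163.590 = 1.42 s.

1.42 sec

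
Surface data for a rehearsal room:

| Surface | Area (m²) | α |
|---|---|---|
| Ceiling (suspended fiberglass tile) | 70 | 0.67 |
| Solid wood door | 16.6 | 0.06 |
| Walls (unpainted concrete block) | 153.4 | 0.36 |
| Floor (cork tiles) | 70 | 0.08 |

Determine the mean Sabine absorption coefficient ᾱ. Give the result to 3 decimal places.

0.351

S = Σ Sᵢ = 70 + 16.6 + 153.4 + 70 = 310.0 m².
Weighted sum Σ Sα = 108.720.
ᾱ = A/S = 0.351.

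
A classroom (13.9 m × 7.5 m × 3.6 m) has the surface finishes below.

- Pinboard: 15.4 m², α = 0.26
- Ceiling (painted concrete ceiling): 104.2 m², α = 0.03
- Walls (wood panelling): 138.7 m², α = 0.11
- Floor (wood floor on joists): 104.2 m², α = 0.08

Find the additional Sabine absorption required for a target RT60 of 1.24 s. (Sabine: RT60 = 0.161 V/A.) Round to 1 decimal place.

18.0 sabins

Equivalent absorption area: A₁ = 15.4·0.26 + 104.2·0.03 + 138.7·0.11 + 104.2·0.08 = 30.723 m².
V = 375.3 m³. Required absorption A₂ = 0.161 × 375.3 / 1.24 = 48.728 sabins.
ΔA = A₂ − A₁ = 48.728 − 30.723 = 18.0 sabins.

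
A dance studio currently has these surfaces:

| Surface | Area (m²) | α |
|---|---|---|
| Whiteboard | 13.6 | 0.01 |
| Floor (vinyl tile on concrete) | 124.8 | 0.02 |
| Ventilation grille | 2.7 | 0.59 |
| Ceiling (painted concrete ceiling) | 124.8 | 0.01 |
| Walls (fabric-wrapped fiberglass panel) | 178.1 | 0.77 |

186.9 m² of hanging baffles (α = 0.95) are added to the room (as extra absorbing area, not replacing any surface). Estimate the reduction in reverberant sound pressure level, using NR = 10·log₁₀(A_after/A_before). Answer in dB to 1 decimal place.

Equivalent absorption area: A_before = 13.6×0.01 + 124.8×0.02 + 2.7×0.59 + 124.8×0.01 + 178.1×0.77 = 142.610 m².
Treatment contributes 186.9·0.95 = 177.555 sabins.
New total A_after = 320.165 sabins.
NR = 10·log₁₀(320.165/142.610) = 3.5 dB.

3.5 dB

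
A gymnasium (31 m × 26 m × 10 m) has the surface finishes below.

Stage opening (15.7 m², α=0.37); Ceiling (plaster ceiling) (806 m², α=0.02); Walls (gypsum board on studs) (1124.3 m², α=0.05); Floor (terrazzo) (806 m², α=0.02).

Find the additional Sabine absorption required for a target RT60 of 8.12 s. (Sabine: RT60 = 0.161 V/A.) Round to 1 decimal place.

Total absorption A₁ = 15.7×0.37 + 806×0.02 + 1124.3×0.05 + 806×0.02
  = 5.809 + 16.120 + 56.215 + 16.120 = 94.264 m² sabins.
V = 8060 m³. Required absorption A₂ = 0.161 × 8060 / 8.12 = 159.810 sabins.
Additional absorption ΔA = 159.810 − 94.264 = 65.5 sabins.

65.5 sabins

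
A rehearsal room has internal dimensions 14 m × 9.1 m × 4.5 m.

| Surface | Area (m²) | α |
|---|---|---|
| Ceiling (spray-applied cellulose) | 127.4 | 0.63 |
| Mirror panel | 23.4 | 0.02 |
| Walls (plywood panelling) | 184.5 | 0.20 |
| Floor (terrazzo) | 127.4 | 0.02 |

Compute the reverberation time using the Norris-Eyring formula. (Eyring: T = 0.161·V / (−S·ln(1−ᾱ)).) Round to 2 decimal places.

0.66 s

S = Σ Sᵢ = 462.7 m².
Absorption A = 127.4×0.63 + 23.4×0.02 + 184.5×0.20 + 127.4×0.02 = 120.178 sabins.
ᾱ = 120.178 / 462.7 = 0.2597.
Eyring denominator: −S ln(1−ᾱ) = 139.134.
V = 14 × 9.1 × 4.5 = 573.3 m³.
T = 0.161·V/[−S·ln(1−ᾱ)] = 0.161·573.3/139.134 = 0.66 s.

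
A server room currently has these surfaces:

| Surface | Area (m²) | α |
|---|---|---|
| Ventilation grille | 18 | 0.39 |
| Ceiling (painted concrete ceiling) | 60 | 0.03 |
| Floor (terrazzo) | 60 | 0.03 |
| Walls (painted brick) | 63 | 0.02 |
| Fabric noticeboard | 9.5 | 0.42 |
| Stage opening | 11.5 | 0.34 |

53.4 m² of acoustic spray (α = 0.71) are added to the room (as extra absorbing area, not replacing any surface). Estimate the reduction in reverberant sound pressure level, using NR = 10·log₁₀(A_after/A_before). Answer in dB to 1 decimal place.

Total absorption A_before = 18*0.39 + 60*0.03 + 60*0.03 + 63*0.02 + 9.5*0.42 + 11.5*0.34
  = 7.020 + 1.800 + 1.800 + 1.260 + 3.990 + 3.910 = 19.780 m² sabins.
Treatment contributes 53.4·0.71 = 37.914 sabins.
New total A_after = 57.694 sabins.
NR = 10·log₁₀(57.694/19.780) = 4.6 dB.

4.6 dB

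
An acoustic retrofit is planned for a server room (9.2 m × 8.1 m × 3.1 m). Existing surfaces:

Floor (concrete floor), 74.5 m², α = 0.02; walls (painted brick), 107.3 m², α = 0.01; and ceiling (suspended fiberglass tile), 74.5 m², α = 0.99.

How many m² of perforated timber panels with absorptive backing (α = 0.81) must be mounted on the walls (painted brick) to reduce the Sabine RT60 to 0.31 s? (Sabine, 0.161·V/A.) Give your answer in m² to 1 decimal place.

54.6

Equivalent absorption area: A₁ = 74.5×0.02 + 107.3×0.01 + 74.5×0.99 = 76.318 m².
Required A₂ = 0.161·231.012/0.31 = 119.977 sabins.
ΔA needed = 119.977 − 76.318 = 43.659 sabins.
Each m² of panel replacing the walls (painted brick) adds (0.81 − 0.01) = 0.80 sabins.
Panel area = 43.659 / 0.80 = 54.6 m².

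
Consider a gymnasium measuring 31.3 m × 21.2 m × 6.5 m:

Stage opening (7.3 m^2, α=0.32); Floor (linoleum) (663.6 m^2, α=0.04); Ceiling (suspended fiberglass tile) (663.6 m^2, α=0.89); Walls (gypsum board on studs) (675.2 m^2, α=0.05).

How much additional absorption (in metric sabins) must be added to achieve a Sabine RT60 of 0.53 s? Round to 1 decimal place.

Equivalent absorption area: A₁ = 7.3*0.32 + 663.6*0.04 + 663.6*0.89 + 675.2*0.05 = 653.244 m^2.
V = 4313.14 m³. Required absorption A₂ = 0.161 × 4313.14 / 0.53 = 1310.218 sabins.
ΔA = A₂ − A₁ = 1310.218 − 653.244 = 657.0 sabins.

657.0 sabins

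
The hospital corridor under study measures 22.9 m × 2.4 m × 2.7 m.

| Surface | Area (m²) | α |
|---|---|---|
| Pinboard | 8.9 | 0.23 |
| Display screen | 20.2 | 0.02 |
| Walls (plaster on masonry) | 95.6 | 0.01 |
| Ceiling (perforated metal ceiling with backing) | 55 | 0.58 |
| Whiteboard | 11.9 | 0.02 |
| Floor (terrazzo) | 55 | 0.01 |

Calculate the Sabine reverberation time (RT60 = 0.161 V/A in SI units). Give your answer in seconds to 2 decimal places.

0.66 s

Summing Sᵢαᵢ: 2.047 + 0.404 + 0.956 + 31.900 + 0.238 + 0.550 → A = 36.095 sabins.
Volume V = 22.9 × 2.4 × 2.7 = 148.392 m³.
Sabine: RT60 = 0.161 × 148.392 / 36.095 = 0.66 s.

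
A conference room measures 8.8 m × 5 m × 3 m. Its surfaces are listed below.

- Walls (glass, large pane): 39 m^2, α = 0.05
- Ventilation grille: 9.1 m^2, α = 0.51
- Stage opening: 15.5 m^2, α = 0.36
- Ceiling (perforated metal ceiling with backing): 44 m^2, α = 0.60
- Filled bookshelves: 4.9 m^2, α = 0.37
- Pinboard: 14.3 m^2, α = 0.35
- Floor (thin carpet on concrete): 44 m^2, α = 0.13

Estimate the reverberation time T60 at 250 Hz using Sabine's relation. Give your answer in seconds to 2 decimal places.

Total absorption A = 39×0.05 + 9.1×0.51 + 15.5×0.36 + 44×0.60 + 4.9×0.37 + 14.3×0.35 + 44×0.13
  = 1.950 + 4.641 + 5.580 + 26.400 + 1.813 + 5.005 + 5.720 = 51.109 m^2 sabins.
Volume V = 8.8 × 5 × 3 = 132 m³.
RT60 = 0.161 · V / A = 0.161 × 132 / 51.109 = 0.42 s.

0.42 seconds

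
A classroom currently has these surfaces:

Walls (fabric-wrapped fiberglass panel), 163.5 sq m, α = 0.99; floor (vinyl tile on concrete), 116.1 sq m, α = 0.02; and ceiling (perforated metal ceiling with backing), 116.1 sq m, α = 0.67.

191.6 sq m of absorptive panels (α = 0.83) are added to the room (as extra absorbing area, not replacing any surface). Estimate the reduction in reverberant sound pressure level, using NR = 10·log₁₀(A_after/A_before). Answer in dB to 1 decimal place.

2.2 dB

Total absorption A_before = 163.5*0.99 + 116.1*0.02 + 116.1*0.67
  = 161.865 + 2.322 + 77.787 = 241.974 sq m sabins.
Added absorption = 191.6 × 0.83 = 159.028 sabins.
New total A_after = 401.002 sabins.
NR = 10·log₁₀(401.002/241.974) = 2.2 dB.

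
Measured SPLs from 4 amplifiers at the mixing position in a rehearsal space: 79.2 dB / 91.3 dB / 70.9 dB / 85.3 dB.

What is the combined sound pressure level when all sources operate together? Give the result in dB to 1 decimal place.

Sum in the linear (power) domain: Σ 10^(Lᵢ/10) = 10^(79.2/10) + 10^(91.3/10) + 10^(70.9/10) + 10^(85.3/10) = 1.783e+09.
Combined level = 10 log₁₀(1.783e+09) = 92.5 dB.

92.5 dB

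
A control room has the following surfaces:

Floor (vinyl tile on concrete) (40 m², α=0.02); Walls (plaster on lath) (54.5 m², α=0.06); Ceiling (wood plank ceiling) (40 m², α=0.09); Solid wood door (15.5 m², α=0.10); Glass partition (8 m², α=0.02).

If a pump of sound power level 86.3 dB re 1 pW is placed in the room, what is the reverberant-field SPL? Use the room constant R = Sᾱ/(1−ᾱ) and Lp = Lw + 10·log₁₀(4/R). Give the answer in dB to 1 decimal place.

82.3 dB

A = 9.380 sabins; S = 158.0 m².
ᾱ = 0.0594, so room constant R = A/(1−ᾱ) = 9.972 m².
Lp = Lw + 10 log₁₀(4/R) = 86.3 -3.97 = 82.3 dB.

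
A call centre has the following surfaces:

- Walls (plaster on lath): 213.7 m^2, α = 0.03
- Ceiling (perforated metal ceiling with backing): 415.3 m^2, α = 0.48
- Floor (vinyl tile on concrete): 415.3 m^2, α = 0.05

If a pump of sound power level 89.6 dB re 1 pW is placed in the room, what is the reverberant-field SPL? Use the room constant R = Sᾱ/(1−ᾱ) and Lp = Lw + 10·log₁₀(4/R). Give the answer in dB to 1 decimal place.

71.0 dB

Σ(Sᵢαᵢ) = 213.7·0.03 + 415.3·0.48 + 415.3·0.05 = 226.520; total area S = 1044.3 m^2.
ᾱ = 226.520/1044.3 = 0.2169; R = Sᾱ/(1−ᾱ) = 226.520/(1−0.2169) = 289.261 m^2.
Lp = 89.6 + 10·log₁₀(4/289.261) = 89.6 + (-18.59) = 71.0 dB.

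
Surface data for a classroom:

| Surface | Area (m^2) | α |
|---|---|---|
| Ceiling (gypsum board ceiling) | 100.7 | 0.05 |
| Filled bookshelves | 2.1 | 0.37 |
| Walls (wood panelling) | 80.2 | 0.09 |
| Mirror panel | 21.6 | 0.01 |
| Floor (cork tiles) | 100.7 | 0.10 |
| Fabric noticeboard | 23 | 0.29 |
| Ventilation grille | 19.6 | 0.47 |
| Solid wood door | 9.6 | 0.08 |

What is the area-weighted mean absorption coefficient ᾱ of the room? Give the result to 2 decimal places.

0.11

Total surface area S = 357.5 m^2.
A = 100.7·0.05 + 2.1·0.37 + 80.2·0.09 + 21.6·0.01 + 100.7·0.10 + 23·0.29 + 19.6·0.47 + 9.6·0.08 = 39.966 sabins.
ᾱ = 39.966 / 357.5 = 0.11.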